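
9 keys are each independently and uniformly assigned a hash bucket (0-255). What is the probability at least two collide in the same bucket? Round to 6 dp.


P(all different) = prod((256-i)/256 for i=0..8) = 0.867441
P(at least one match) = 1 - 0.867441 = 0.132559

0.132559


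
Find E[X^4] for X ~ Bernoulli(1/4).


For Bernoulli: X in {0,1}
E[X^4] = 0^4*(1-1/4) + 1^4*1/4 = 1/4

1/4


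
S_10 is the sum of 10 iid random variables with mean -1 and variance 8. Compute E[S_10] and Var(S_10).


E[S_n] = n*mu = 10*-1 = -10
Var(S_n) = n*sigma^2 = 10*8 = 80

E[S_10]=-10, Var(S_10)=80


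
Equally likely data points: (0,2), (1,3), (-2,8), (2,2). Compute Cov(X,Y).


E[X]=1/4, E[Y]=15/4, E[XY]=-9/4
Cov(X,Y) = E[XY] - E[X]E[Y] = -9/4 - 1/4*15/4 = -51/16

-51/16


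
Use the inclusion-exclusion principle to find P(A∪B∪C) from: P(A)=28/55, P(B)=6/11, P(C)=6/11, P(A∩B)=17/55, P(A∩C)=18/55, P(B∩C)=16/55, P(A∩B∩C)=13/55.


P(A∪B∪C) = P(A)+P(B)+P(C) - P(AB)-P(AC)-P(BC) + P(ABC)
= 28/55+6/11+6/11 - 17/55-18/55-16/55 + 13/55
= 10/11

10/11


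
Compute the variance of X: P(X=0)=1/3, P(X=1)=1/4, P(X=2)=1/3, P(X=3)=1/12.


E[X] = 7/6, E[X^2] = 7/3
Var(X) = E[X^2] - (E[X])^2 = 7/3 - (7/6)^2 = 35/36

35/36


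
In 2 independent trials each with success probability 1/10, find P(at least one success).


P(at least one) = 1 - P(none)
P(none) = (1 - 1/10)^2 = (9/10)^2 = 81/100
P(at least one) = 1 - 81/100 = 19/100

19/100


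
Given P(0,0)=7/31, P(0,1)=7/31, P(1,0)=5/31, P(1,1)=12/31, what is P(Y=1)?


P(Y=1) = P(0,1)+P(1,1) = 7/31 + 12/31 = 19/31

19/31


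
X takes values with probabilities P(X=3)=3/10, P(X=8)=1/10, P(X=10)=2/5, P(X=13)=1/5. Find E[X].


E[X] = sum(x * P(x))
= 3*3/10 + 8*1/10 + 10*2/5 + 13*1/5
= 83/10

83/10


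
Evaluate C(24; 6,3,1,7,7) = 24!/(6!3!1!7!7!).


24! = 620448401733239439360000
Denominator: 6!=720 * 3!=6 * 1!=1 * 7!=5040 * 7!=5040
Coefficient = 620448401733239439360000 / 109734912000 = 5654065697280

5654065697280


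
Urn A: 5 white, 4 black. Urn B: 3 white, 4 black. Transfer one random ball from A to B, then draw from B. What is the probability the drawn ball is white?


P(transfer white) = 5/9; P(transfer black) = 4/9
If white transferred: Urn II has 4 white of 8, so P(white|white moved) = 1/2
If black transferred: Urn II has 3 white of 8, so P(white|black moved) = 3/8
By total probability: P(white) = 5/9*1/2 + 4/9*3/8 = 4/9

4/9


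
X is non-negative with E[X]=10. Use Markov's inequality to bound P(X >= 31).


Markov: P(X >= a) <= E[X]/a
P(X >= 31) <= 10/31

10/31


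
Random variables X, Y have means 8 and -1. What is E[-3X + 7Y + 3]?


E[-3X + 7Y + 3] = -3*E[X] + 7*E[Y] + 3
= (-3)*(8) + (7)*(-1) + (3)
= -24 - 7 + 3 = -28

-28


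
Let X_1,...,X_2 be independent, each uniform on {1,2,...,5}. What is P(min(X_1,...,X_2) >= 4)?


P(min >= 4) = P(all X_i >= 4) = (P(X_1 >= 4))^2
= (2/5)^2 = 4/25

4/25


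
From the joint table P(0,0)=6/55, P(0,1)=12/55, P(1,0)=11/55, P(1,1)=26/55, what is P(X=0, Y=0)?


Read from table: P(X=0, Y=0) = 6/55

6/55


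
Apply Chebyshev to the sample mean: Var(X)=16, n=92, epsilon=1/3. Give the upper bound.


Var(Xbar) = Var(X)/n = 16/92
Chebyshev: P(|Xbar-mu| >= 1/3) <= Var(Xbar)/(1/3)^2 = (4/23)/(1/9) = 36/23
Bound exceeds 1, so trivial bound: 1

1


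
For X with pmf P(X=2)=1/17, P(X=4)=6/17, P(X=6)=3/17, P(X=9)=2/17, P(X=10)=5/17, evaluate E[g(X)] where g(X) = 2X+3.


E[2X+3] = sum(g(x)*P(x))
= 7*1/17 + 11*6/17 + 15*3/17 + 21*2/17 + 23*5/17
= 275/17

275/17


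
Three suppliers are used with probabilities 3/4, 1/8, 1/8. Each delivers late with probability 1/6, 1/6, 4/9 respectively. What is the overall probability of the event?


P(A) = P(A|B1)P(B1) + P(A|B2)P(B2) + P(A|B3)P(B3)
= 1/6*3/4 + 1/6*1/8 + 4/9*1/8
= 1/8 + 1/48 + 1/18 = 29/144

29/144


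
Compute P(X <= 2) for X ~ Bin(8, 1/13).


P(X<=2) = P(X=0) + P(X=1) + P(X=2)
= 429981696/815730721 + 286654464/815730721 + 83607552/815730721
= 800243712/815730721

800243712/815730721


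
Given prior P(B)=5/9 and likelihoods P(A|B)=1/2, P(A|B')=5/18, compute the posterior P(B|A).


P(A) = P(A|B)P(B) + P(A|B')P(B') = 1/2*5/9 + 5/18*4/9 = 65/162
P(B|A) = P(A|B)P(B)/P(A) = (5/18)/(65/162) = 9/13

9/13


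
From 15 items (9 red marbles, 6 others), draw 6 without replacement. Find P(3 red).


P(X=3) = C(9,3)*C(6,3) / C(15,6)
= 84*20 / 5005
= 1680/5005 = 48/143

48/143


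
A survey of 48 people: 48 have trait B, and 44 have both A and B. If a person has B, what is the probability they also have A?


P(A|B) = P(A∩B)/P(B) = (44/48)/(48/48) = 44/48 = 11/12

11/12


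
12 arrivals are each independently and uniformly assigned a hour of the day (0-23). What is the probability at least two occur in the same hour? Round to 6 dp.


P(all different) = prod((24-i)/24 for i=0..11) = 0.035468
P(at least one match) = 1 - 0.035468 = 0.964532

0.964532


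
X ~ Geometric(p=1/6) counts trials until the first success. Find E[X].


For geometric (trials until first success), E[X] = 1/p = 1/(1/6) = 6

6


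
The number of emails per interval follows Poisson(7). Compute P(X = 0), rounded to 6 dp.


P(X=0) = e^(-7) * 7^0 / 0!
≈ 0.0009118819656 * 1 / 1
≈ 0.000912

0.000912


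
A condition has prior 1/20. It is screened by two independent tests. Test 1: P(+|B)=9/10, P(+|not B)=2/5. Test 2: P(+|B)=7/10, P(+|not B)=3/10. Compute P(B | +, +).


After test 1: P(+) = 9/10*1/20 + 2/5*19/20 = 17/40
P(B|+) = (9/200)/(17/40) = 9/85
After test 2 (use post1 as new prior): P(+) = 7/10*9/85 + 3/10*76/85 = 291/850
P(B|+,+) = (63/850)/(291/850) = 21/97

21/97


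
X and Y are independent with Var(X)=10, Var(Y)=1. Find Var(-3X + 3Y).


Independence => Cov(X,Y)=0
Var(-3X + 3Y) = (-3)^2*Var(X) + 3^2*Var(Y)
= 9*10 + 9*1 = 99

99


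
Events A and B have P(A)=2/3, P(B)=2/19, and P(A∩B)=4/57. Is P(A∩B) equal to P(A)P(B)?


P(A)*P(B) = 2/3*2/19 = 4/57
P(A∩B) = 4/57, which equals P(A)P(B), so independent

Yes, A and B are independent


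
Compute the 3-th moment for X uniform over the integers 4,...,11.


E[X^3] = (1/8) * sum(x^3 for x=4..11)
= 4320/8 = 540

540


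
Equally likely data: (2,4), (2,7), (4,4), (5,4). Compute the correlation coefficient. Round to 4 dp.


Cov(X,Y) = -0.9375, Var(X) = 1.6875, Var(Y) = 1.6875
rho = Cov/(sqrt(VarX)*sqrt(VarY)) = -0.5556

-0.5556


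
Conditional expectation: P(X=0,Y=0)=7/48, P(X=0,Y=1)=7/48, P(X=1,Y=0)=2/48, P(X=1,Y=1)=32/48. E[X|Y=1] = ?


P(Y=1) = 39/48
E[X|Y=1] = (0*7 + 1*32)/39 = 32/39

32/39


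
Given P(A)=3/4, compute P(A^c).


P(A') = 1 - P(A) = 1 - 3/4 = 1/4

1/4


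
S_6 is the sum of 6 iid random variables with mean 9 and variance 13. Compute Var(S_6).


By independence, Var(S_n) = n*Var(X_1) = 6*13 = 78

78


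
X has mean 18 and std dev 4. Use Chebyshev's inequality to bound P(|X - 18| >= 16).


k = 16/4 = 4
Chebyshev: P(|X-mu| >= k*sigma) <= 1/k^2 = 1/4^2 = 1/16

1/16


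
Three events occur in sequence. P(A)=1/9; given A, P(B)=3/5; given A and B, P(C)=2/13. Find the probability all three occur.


P(A∩B∩C) = P(A) * P(B|A) * P(C|A∩B)
= 1/9 * 3/5 * 2/13
= 1/15 * 2/13 = 2/195

2/195


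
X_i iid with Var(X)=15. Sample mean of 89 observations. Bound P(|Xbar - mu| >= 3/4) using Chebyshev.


Var(Xbar) = Var(X)/n = 15/89
Chebyshev: P(|Xbar-mu| >= 3/4) <= Var(Xbar)/(3/4)^2 = (15/89)/(9/16) = 80/267

80/267


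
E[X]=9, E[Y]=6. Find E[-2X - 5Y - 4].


E[-2X - 5Y - 4] = -2*E[X] - 5*E[Y] - 4
= (-2)*(9) + (-5)*(6) + (-4)
= -18 - 30 - 4 = -52

-52


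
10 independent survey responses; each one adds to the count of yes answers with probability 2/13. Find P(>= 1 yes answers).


P(at least one) = 1 - P(none)
P(none) = (1 - 2/13)^10 = (11/13)^10 = 25937424601/137858491849
P(at least one) = 1 - 25937424601/137858491849 = 111921067248/137858491849

111921067248/137858491849


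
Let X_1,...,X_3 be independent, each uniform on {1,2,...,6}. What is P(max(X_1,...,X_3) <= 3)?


P(max <= 3) = P(all X_i <= 3) = (P(X_1 <= 3))^3
= (3/6)^3 = (1/2)^3 = 1/8

1/8


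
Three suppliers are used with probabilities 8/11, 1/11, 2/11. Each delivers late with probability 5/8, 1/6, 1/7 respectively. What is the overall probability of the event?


P(A) = P(A|B1)P(B1) + P(A|B2)P(B2) + P(A|B3)P(B3)
= 5/8*8/11 + 1/6*1/11 + 1/7*2/11
= 5/11 + 1/66 + 2/77 = 229/462

229/462


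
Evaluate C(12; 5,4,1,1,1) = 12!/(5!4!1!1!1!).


12! = 479001600
Denominator: 5!=120 * 4!=24 * 1!=1 * 1!=1 * 1!=1
Coefficient = 479001600 / 2880 = 166320

166320


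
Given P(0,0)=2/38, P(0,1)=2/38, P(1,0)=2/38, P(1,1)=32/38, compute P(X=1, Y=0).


Read from table: P(X=1, Y=0) = 2/38 = 1/19

1/19


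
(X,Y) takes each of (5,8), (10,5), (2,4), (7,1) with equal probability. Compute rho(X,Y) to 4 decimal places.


Cov(X,Y) = -0.7500, Var(X) = 8.5000, Var(Y) = 6.2500
rho = Cov/(sqrt(VarX)*sqrt(VarY)) = -0.1029

-0.1029


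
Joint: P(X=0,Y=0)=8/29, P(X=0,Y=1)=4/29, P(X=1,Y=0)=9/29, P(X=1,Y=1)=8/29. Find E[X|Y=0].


P(Y=0) = 17/29
E[X|Y=0] = (0*8 + 1*9)/17 = 9/17

9/17


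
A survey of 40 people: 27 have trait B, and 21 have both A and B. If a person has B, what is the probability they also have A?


P(A|B) = P(A∩B)/P(B) = (21/40)/(27/40) = 21/27 = 7/9

7/9


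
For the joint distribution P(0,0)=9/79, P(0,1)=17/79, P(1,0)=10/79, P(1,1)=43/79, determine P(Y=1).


P(Y=1) = P(0,1)+P(1,1) = 17/79 + 43/79 = 60/79

60/79


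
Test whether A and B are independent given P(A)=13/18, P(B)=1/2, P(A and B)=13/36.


P(A)*P(B) = 13/18*1/2 = 13/36
P(A∩B) = 13/36, which equals P(A)P(B), so independent

Yes, A and B are independent


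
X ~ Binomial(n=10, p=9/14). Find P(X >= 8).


P(X>=8) = P(X=8) + P(X=9) + P(X=10)
= 48427561125/289254654976 + 9685512225/144627327488 + 3486784401/289254654976
= 8910671247/36156831872

8910671247/36156831872


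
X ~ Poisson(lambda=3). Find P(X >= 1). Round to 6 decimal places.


P(X>=1) = 1 - P(X<=0) = 1 - (e^(-3)*3^0/0!)
≈ 1 - 0.0497870684 = 0.9502129316
≈ 0.950213

0.950213


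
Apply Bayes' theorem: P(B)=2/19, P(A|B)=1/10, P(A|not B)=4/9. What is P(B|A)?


P(A) = P(A|B)P(B) + P(A|B')P(B') = 1/10*2/19 + 4/9*17/19 = 349/855
P(B|A) = P(A|B)P(B)/P(A) = (1/95)/(349/855) = 9/349

9/349


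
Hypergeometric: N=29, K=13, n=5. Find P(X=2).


P(X=2) = C(13,2)*C(16,3) / C(29,5)
= 78*560 / 118755
= 43680/118755 = 32/87

32/87


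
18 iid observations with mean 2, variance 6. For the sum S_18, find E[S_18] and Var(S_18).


E[S_n] = n*mu = 18*2 = 36
Var(S_n) = n*sigma^2 = 18*6 = 108

E[S_18]=36, Var(S_18)=108


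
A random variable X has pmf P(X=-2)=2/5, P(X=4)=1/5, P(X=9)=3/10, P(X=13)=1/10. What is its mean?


E[X] = sum(x * P(x))
= -2*2/5 + 4*1/5 + 9*3/10 + 13*1/10
= 4

4


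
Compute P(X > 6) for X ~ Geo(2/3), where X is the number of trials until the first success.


P(X > 6) = P(first 6 trials all fail) = (1-p)^6 = (1/3)^6 = 1/729

1/729


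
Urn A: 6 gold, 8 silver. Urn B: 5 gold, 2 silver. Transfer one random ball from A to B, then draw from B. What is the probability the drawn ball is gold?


P(transfer gold) = 6/14 = 3/7; P(transfer silver) = 4/7
If gold transferred: Urn II has 6 gold of 8, so P(gold|gold moved) = 3/4
If silver transferred: Urn II has 5 gold of 8, so P(gold|silver moved) = 5/8
By total probability: P(gold) = 3/7*3/4 + 4/7*5/8 = 19/28

19/28


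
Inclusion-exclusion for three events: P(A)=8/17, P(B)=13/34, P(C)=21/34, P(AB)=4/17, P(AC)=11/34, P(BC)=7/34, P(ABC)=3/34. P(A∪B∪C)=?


P(A∪B∪C) = P(A)+P(B)+P(C) - P(AB)-P(AC)-P(BC) + P(ABC)
= 8/17+13/34+21/34 - 4/17-11/34-7/34 + 3/34
= 27/34

27/34


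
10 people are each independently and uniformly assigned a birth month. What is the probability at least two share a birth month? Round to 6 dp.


P(all different) = prod((12-i)/12 for i=0..9) = 0.003868
P(at least one match) = 1 - 0.003868 = 0.996132

0.996132


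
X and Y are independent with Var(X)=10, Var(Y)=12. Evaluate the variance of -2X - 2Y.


Independence => Cov(X,Y)=0
Var(-2X - 2Y) = (-2)^2*Var(X) + (-2)^2*Var(Y)
= 4*10 + 4*12 = 88

88


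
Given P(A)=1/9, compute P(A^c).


P(A') = 1 - P(A) = 1 - 1/9 = 8/9

8/9


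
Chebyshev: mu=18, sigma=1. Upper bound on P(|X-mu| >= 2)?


k = 2/1 = 2
Chebyshev: P(|X-mu| >= k*sigma) <= 1/k^2 = 1/2^2 = 1/4

1/4


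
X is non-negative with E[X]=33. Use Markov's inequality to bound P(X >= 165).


Markov: P(X >= a) <= E[X]/a
P(X >= 165) <= 33/165 = 1/5

1/5


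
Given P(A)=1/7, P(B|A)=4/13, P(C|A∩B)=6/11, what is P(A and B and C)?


P(A∩B∩C) = P(A) * P(B|A) * P(C|A∩B)
= 1/7 * 4/13 * 6/11
= 4/91 * 6/11 = 24/1001

24/1001


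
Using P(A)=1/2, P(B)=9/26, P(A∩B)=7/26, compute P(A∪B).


P(A∪B) = P(A) + P(B) - P(A∩B)
= 1/2 + 9/26 - 7/26 = 15/26

15/26


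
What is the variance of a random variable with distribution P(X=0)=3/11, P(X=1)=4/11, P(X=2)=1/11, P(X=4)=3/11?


E[X] = 18/11, E[X^2] = 56/11
Var(X) = E[X^2] - (E[X])^2 = 56/11 - (18/11)^2 = 292/121

292/121


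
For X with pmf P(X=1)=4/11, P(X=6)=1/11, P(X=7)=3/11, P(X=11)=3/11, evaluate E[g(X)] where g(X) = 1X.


E[1X] = sum(g(x)*P(x))
= 1*4/11 + 6*1/11 + 7*3/11 + 11*3/11
= 64/11

64/11


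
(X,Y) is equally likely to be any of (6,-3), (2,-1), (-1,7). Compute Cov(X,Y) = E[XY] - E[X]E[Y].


E[X]=7/3, E[Y]=1, E[XY]=-9
Cov(X,Y) = E[XY] - E[X]E[Y] = -9 - 7/3*1 = -34/3

-34/3


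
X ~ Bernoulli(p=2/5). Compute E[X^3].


For Bernoulli: X in {0,1}
E[X^3] = 0^3*(1-2/5) + 1^3*2/5 = 2/5

2/5


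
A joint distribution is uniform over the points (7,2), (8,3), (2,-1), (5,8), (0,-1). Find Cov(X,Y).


E[X]=22/5, E[Y]=11/5, E[XY]=76/5
Cov(X,Y) = E[XY] - E[X]E[Y] = 76/5 - 22/5*11/5 = 138/25

138/25


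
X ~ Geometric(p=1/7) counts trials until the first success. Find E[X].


For geometric (trials until first success), E[X] = 1/p = 1/(1/7) = 7

7


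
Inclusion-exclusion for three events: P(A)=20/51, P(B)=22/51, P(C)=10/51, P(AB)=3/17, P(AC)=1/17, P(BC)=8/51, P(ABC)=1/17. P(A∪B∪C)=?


P(A∪B∪C) = P(A)+P(B)+P(C) - P(AB)-P(AC)-P(BC) + P(ABC)
= 20/51+22/51+10/51 - 3/17-1/17-8/51 + 1/17
= 35/51

35/51


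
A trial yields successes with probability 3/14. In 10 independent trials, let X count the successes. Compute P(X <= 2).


P(X<=2) = P(X=0) + P(X=1) + P(X=2)
= 25937424601/289254654976 + 35369215365/144627327488 + 86815346805/289254654976
= 22936400267/36156831872

22936400267/36156831872


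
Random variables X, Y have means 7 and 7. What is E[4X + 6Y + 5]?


E[4X + 6Y + 5] = 4*E[X] + 6*E[Y] + 5
= (4)*(7) + (6)*(7) + (5)
= 28 + 42 + 5 = 75

75


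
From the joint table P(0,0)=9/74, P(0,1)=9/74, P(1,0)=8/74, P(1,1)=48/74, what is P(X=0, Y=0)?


Read from table: P(X=0, Y=0) = 9/74

9/74


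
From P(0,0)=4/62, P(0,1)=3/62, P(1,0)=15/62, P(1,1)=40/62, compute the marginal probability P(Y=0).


P(Y=0) = P(0,0)+P(1,0) = 4/62 + 15/62 = 19/62

19/62


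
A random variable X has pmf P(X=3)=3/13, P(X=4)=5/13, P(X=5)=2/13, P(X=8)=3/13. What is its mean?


E[X] = sum(x * P(x))
= 3*3/13 + 4*5/13 + 5*2/13 + 8*3/13
= 63/13

63/13


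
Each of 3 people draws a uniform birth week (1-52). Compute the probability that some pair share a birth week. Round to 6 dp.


P(all different) = prod((52-i)/52 for i=0..2) = 0.943047
P(at least one match) = 1 - 0.943047 = 0.056953

0.056953


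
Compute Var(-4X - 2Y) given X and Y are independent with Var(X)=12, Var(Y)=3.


Independence => Cov(X,Y)=0
Var(-4X - 2Y) = (-4)^2*Var(X) + (-2)^2*Var(Y)
= 16*12 + 4*3 = 204

204


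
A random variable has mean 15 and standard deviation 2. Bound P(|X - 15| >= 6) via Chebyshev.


k = 6/2 = 3
Chebyshev: P(|X-mu| >= k*sigma) <= 1/k^2 = 1/3^2 = 1/9

1/9


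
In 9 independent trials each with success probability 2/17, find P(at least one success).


P(at least one) = 1 - P(none)
P(none) = (1 - 2/17)^9 = (15/17)^9 = 38443359375/118587876497
P(at least one) = 1 - 38443359375/118587876497 = 80144517122/118587876497

80144517122/118587876497


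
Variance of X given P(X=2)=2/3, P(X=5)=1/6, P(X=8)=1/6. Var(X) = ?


E[X] = 7/2, E[X^2] = 35/2
Var(X) = E[X^2] - (E[X])^2 = 35/2 - (7/2)^2 = 21/4

21/4


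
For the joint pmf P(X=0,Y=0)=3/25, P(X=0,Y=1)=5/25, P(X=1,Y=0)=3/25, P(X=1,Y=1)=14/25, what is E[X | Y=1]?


P(Y=1) = 19/25
E[X|Y=1] = (0*5 + 1*14)/19 = 14/19

14/19


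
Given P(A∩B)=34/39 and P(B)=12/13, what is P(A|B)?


P(A|B) = P(A∩B)/P(B) = (34/39)/(36/39) = 34/36 = 17/18

17/18


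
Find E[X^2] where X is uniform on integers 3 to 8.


E[X^2] = (1/6) * sum(x^2 for x=3..8)
= 199/6

199/6


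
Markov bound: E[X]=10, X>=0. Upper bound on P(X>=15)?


Markov: P(X >= a) <= E[X]/a
P(X >= 15) <= 10/15 = 2/3

2/3


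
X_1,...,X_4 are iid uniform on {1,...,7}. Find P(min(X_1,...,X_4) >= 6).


P(min >= 6) = P(all X_i >= 6) = (P(X_1 >= 6))^4
= (2/7)^4 = 16/2401

16/2401


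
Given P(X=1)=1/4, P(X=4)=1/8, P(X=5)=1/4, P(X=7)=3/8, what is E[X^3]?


E[X^3] = sum(g(x)*P(x))
= 1*1/4 + 64*1/8 + 125*1/4 + 343*3/8
= 1345/8

1345/8


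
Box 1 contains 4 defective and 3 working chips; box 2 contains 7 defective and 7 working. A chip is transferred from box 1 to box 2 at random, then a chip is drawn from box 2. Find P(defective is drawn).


P(transfer defective) = 4/7; P(transfer working) = 3/7
If defective transferred: Urn II has 8 defective of 15, so P(defective|defective moved) = 8/15
If working transferred: Urn II has 7 defective of 15, so P(defective|working moved) = 7/15
By total probability: P(defective) = 4/7*8/15 + 3/7*7/15 = 53/105

53/105


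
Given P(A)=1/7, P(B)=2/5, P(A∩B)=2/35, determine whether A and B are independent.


P(A)*P(B) = 1/7*2/5 = 2/35
P(A∩B) = 2/35, which equals P(A)P(B), so independent

Yes, A and B are independent


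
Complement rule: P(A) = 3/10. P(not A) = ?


P(A') = 1 - P(A) = 1 - 3/10 = 7/10

7/10


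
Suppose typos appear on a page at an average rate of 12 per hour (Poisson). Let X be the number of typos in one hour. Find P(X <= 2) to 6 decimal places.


P(X<=2) = e^(-12)*12^0/0! + e^(-12)*12^1/1! + e^(-12)*12^2/2!
≈ 0.0000061442 + 0.0000737305 + 0.0004423833
= 0.0005222580
≈ 0.000522

0.000522


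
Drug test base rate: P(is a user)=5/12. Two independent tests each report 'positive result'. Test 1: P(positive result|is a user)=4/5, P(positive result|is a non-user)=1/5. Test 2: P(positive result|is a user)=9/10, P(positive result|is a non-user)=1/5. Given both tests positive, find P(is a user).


After test 1: P(+) = 4/5*5/12 + 1/5*7/12 = 9/20
P(B|+) = (1/3)/(9/20) = 20/27
After test 2 (use post1 as new prior): P(+) = 9/10*20/27 + 1/5*7/27 = 97/135
P(B|+,+) = (2/3)/(97/135) = 90/97

90/97


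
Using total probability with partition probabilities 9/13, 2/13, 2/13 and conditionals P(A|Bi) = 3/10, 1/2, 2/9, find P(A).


P(A) = P(A|B1)P(B1) + P(A|B2)P(B2) + P(A|B3)P(B3)
= 3/10*9/13 + 1/2*2/13 + 2/9*2/13
= 27/130 + 1/13 + 4/117 = 373/1170

373/1170


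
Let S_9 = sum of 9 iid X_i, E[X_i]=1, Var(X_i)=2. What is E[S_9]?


E[S_n] = n*E[X_1] = 9*1 = 9

9


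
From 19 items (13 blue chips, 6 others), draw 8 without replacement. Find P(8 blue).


P(X=8) = C(13,8)*C(6,0) / C(19,8)
= 1287*1 / 75582
= 1287/75582 = 11/646

11/646


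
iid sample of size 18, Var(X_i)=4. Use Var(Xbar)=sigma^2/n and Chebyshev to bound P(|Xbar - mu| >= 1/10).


Var(Xbar) = Var(X)/n = 4/18
Chebyshev: P(|Xbar-mu| >= 1/10) <= Var(Xbar)/(1/10)^2 = (2/9)/(1/100) = 200/9
Bound exceeds 1, so trivial bound: 1

1


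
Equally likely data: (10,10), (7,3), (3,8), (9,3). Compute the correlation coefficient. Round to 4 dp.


Cov(X,Y) = -0.5000, Var(X) = 7.1875, Var(Y) = 9.5000
rho = Cov/(sqrt(VarX)*sqrt(VarY)) = -0.0605

-0.0605


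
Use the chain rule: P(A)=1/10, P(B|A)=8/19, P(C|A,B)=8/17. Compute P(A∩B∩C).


P(A∩B∩C) = P(A) * P(B|A) * P(C|A∩B)
= 1/10 * 8/19 * 8/17
= 4/95 * 8/17 = 32/1615

32/1615


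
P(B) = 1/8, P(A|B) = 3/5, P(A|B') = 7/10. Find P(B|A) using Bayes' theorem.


P(A) = P(A|B)P(B) + P(A|B')P(B') = 3/5*1/8 + 7/10*7/8 = 11/16
P(B|A) = P(A|B)P(B)/P(A) = (3/40)/(11/16) = 6/55

6/55


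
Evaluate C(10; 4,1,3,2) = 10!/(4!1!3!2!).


10! = 3628800
Denominator: 4!=24 * 1!=1 * 3!=6 * 2!=2
Coefficient = 3628800 / 288 = 12600

12600


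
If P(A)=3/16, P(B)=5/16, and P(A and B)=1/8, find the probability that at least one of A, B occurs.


P(A∪B) = P(A) + P(B) - P(A∩B)
= 3/16 + 5/16 - 1/8 = 3/8

3/8


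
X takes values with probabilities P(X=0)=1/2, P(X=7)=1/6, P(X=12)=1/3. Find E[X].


E[X] = sum(x * P(x))
= 0*1/2 + 7*1/6 + 12*1/3
= 31/6

31/6


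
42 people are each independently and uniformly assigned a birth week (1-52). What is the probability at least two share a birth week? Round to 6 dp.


P(all different) = prod((52-i)/52 for i=0..41) = 0.000000
P(at least one match) = 1 - 0.000000 = 1.000000

1.000000


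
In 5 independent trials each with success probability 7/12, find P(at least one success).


P(at least one) = 1 - P(none)
P(none) = (1 - 7/12)^5 = (5/12)^5 = 3125/248832
P(at least one) = 1 - 3125/248832 = 245707/248832

245707/248832


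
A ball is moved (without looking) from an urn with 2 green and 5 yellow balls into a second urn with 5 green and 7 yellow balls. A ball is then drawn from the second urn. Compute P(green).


P(transfer green) = 2/7; P(transfer yellow) = 5/7
If green transferred: Urn II has 6 green of 13, so P(green|green moved) = 6/13
If yellow transferred: Urn II has 5 green of 13, so P(green|yellow moved) = 5/13
By total probability: P(green) = 2/7*6/13 + 5/7*5/13 = 37/91

37/91


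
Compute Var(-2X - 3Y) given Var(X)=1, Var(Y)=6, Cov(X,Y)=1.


Var(-2X - 3Y) = (-2)^2*Var(X) + (-3)^2*Var(Y) + 2*(-2)*(-3)*Cov(X,Y)
= 4*1 + 9*6 + 12*1
= 4 + 54 + 12 = 70

70


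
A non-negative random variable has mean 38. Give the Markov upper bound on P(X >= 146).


Markov: P(X >= a) <= E[X]/a
P(X >= 146) <= 38/146 = 19/73

19/73


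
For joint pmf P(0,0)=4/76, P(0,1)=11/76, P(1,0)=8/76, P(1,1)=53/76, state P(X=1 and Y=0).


Read from table: P(X=1, Y=0) = 8/76 = 2/19

2/19


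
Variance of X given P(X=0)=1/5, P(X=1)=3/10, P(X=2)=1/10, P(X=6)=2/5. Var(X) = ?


E[X] = 29/10, E[X^2] = 151/10
Var(X) = E[X^2] - (E[X])^2 = 151/10 - (29/10)^2 = 669/100

669/100


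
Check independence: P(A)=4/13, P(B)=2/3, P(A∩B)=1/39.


P(A)*P(B) = 4/13*2/3 = 8/39
P(A∩B) = 1/39 != 8/39, so not independent

No, A and B are not independent


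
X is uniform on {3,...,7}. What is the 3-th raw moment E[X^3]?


E[X^3] = (1/5) * sum(x^3 for x=3..7)
= 775/5 = 155

155


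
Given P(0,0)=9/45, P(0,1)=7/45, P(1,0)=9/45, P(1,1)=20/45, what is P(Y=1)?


P(Y=1) = P(0,1)+P(1,1) = 7/45 + 20/45 = 27/45 = 3/5

3/5


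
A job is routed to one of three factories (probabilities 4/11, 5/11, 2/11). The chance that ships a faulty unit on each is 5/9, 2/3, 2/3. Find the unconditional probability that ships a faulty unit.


P(A) = P(A|B1)P(B1) + P(A|B2)P(B2) + P(A|B3)P(B3)
= 5/9*4/11 + 2/3*5/11 + 2/3*2/11
= 20/99 + 10/33 + 4/33 = 62/99

62/99


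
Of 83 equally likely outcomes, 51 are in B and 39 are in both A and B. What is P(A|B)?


P(A|B) = P(A∩B)/P(B) = (39/83)/(51/83) = 39/51 = 13/17

13/17


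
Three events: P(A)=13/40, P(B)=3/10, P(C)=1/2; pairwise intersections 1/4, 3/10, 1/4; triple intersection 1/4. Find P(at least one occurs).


P(A∪B∪C) = P(A)+P(B)+P(C) - P(AB)-P(AC)-P(BC) + P(ABC)
= 13/40+3/10+1/2 - 1/4-3/10-1/4 + 1/4
= 23/40

23/40


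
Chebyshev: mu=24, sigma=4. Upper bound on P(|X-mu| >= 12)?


k = 12/4 = 3
Chebyshev: P(|X-mu| >= k*sigma) <= 1/k^2 = 1/3^2 = 1/9

1/9


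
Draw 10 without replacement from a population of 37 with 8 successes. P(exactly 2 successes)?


P(X=2) = C(8,2)*C(29,8) / C(37,10)
= 28*4292145 / 348330136
= 120180060/348330136 = 13455/38998

13455/38998


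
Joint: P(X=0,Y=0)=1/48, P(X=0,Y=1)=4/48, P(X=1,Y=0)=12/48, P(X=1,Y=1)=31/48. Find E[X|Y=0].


P(Y=0) = 13/48
E[X|Y=0] = (0*1 + 1*12)/13 = 12/13

12/13


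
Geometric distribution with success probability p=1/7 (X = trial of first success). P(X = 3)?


P(X=3) = (1-p)^2 * p = (6/7)^2 * 1/7
= 36/49 * 1/7 = 36/343

36/343


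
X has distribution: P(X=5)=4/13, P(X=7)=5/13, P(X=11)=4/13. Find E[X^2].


E[X^2] = sum(g(x)*P(x))
= 25*4/13 + 49*5/13 + 121*4/13
= 829/13

829/13


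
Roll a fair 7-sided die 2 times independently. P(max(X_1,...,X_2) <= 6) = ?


P(max <= 6) = P(all X_i <= 6) = (P(X_1 <= 6))^2
= (6/7)^2 = 36/49

36/49


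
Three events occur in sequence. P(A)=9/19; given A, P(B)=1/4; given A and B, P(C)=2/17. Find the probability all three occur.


P(A∩B∩C) = P(A) * P(B|A) * P(C|A∩B)
= 9/19 * 1/4 * 2/17
= 9/76 * 2/17 = 9/646

9/646


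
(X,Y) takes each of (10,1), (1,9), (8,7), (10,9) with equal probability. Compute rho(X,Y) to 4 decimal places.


Cov(X,Y) = -5.8750, Var(X) = 13.6875, Var(Y) = 10.7500
rho = Cov/(sqrt(VarX)*sqrt(VarY)) = -0.4843

-0.4843


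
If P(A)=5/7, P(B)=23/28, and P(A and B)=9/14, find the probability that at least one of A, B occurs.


P(A∪B) = P(A) + P(B) - P(A∩B)
= 5/7 + 23/28 - 9/14 = 25/28

25/28


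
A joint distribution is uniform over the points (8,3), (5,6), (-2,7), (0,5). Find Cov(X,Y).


E[X]=11/4, E[Y]=21/4, E[XY]=10
Cov(X,Y) = E[XY] - E[X]E[Y] = 10 - 11/4*21/4 = -71/16

-71/16


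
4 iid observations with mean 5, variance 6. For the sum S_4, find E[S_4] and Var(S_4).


E[S_n] = n*mu = 4*5 = 20
Var(S_n) = n*sigma^2 = 4*6 = 24

E[S_4]=20, Var(S_4)=24


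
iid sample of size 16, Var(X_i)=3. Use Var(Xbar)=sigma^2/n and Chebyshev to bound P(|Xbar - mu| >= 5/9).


Var(Xbar) = Var(X)/n = 3/16
Chebyshev: P(|Xbar-mu| >= 5/9) <= Var(Xbar)/(5/9)^2 = (3/16)/(25/81) = 243/400

243/400


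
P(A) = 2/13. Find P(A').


P(A') = 1 - P(A) = 1 - 2/13 = 11/13

11/13


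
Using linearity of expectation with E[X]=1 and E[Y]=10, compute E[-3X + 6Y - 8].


E[-3X + 6Y - 8] = -3*E[X] + 6*E[Y] - 8
= (-3)*(1) + (6)*(10) + (-8)
= -3 + 60 - 8 = 49

49


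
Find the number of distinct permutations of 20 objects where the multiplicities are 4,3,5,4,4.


20! = 2432902008176640000
Denominator: 4!=24 * 3!=6 * 5!=120 * 4!=24 * 4!=24
Coefficient = 2432902008176640000 / 9953280 = 244432188000

244432188000


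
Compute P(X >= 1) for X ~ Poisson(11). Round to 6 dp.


P(X>=1) = 1 - P(X<=0) = 1 - (e^(-11)*11^0/0!)
≈ 1 - 0.0000167017 = 0.9999832983
≈ 0.999983

0.999983


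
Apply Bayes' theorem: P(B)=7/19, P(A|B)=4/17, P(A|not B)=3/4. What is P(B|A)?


P(A) = P(A|B)P(B) + P(A|B')P(B') = 4/17*7/19 + 3/4*12/19 = 181/323
P(B|A) = P(A|B)P(B)/P(A) = (28/323)/(181/323) = 28/181

28/181


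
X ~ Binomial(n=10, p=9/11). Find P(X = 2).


P(X=2) = C(10,2) * p^2 * (1-p)^8
= 45 * 81/121 * 256/214358881
= 933120/25937424601

933120/25937424601


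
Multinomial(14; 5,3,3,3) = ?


14! = 87178291200
Denominator: 5!=120 * 3!=6 * 3!=6 * 3!=6
Coefficient = 87178291200 / 25920 = 3363360

3363360


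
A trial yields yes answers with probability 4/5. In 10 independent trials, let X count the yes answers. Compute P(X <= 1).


P(X<=1) = P(X=0) + P(X=1)
= 1/9765625 + 8/1953125
= 41/9765625

41/9765625


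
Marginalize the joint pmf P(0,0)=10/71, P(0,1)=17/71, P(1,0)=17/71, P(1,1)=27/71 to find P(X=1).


P(X=1) = P(1,0)+P(1,1) = 17/71 + 27/71 = 44/71

44/71


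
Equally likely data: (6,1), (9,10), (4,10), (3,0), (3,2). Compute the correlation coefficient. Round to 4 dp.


Cov(X,Y) = 5.4000, Var(X) = 5.2000, Var(Y) = 19.8400
rho = Cov/(sqrt(VarX)*sqrt(VarY)) = 0.5316

0.5316


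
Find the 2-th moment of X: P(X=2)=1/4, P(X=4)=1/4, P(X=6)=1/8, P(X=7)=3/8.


E[X^2] = sum(x^2 * P(x))
= 4*1/4 + 16*1/4 + 36*1/8 + 49*3/8
= 223/8

223/8


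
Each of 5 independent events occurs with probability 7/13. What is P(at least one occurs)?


P(at least one) = 1 - P(none)
P(none) = (1 - 7/13)^5 = (6/13)^5 = 7776/371293
P(at least one) = 1 - 7776/371293 = 363517/371293

363517/371293


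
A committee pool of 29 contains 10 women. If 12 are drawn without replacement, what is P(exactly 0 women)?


P(X=0) = C(10,0)*C(19,12) / C(29,12)
= 1*50388 / 51895935
= 50388/51895935 = 68/70035

68/70035


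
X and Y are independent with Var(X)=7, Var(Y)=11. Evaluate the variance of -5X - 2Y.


Independence => Cov(X,Y)=0
Var(-5X - 2Y) = (-5)^2*Var(X) + (-2)^2*Var(Y)
= 25*7 + 4*11 = 219

219


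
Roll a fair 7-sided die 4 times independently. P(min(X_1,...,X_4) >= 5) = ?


P(min >= 5) = P(all X_i >= 5) = (P(X_1 >= 5))^4
= (3/7)^4 = 81/2401

81/2401


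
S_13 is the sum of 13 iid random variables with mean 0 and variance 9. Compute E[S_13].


E[S_n] = n*E[X_1] = 13*0 = 0

0


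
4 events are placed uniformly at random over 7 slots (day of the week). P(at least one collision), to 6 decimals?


P(all different) = prod((7-i)/7 for i=0..3) = 0.349854
P(at least one match) = 1 - 0.349854 = 0.650146

0.650146


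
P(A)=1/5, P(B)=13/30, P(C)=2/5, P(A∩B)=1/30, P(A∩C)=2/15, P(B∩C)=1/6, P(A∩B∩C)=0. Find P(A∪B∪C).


P(A∪B∪C) = P(A)+P(B)+P(C) - P(AB)-P(AC)-P(BC) + P(ABC)
= 1/5+13/30+2/5 - 1/30-2/15-1/6 + 0
= 7/10

7/10


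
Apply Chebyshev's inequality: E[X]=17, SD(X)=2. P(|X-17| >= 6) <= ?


k = 6/2 = 3
Chebyshev: P(|X-mu| >= k*sigma) <= 1/k^2 = 1/3^2 = 1/9

1/9


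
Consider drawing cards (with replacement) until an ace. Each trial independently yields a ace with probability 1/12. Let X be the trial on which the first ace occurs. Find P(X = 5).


P(X=5) = (1-p)^4 * p = (11/12)^4 * 1/12
= 14641/20736 * 1/12 = 14641/248832

14641/248832


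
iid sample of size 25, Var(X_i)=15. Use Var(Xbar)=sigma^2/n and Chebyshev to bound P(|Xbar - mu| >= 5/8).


Var(Xbar) = Var(X)/n = 15/25
Chebyshev: P(|Xbar-mu| >= 5/8) <= Var(Xbar)/(5/8)^2 = (3/5)/(25/64) = 192/125
Bound exceeds 1, so trivial bound: 1

1


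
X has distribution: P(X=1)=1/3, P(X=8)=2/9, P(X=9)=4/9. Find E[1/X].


E[1/X] = sum(g(x)*P(x))
= 1*1/3 + 1/8*2/9 + 1/9*4/9
= 133/324

133/324


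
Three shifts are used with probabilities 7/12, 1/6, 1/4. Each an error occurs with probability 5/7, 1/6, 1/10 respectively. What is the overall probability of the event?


P(A) = P(A|B1)P(B1) + P(A|B2)P(B2) + P(A|B3)P(B3)
= 5/7*7/12 + 1/6*1/6 + 1/10*1/4
= 5/12 + 1/36 + 1/40 = 169/360

169/360


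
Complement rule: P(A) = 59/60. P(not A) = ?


P(A') = 1 - P(A) = 1 - 59/60 = 1/60

1/60


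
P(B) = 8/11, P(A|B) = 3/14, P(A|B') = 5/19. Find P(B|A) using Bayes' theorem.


P(A) = P(A|B)P(B) + P(A|B')P(B') = 3/14*8/11 + 5/19*3/11 = 333/1463
P(B|A) = P(A|B)P(B)/P(A) = (12/77)/(333/1463) = 76/111

76/111


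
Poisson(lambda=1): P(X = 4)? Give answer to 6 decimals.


P(X=4) = e^(-1) * 1^4 / 4!
≈ 0.3678794412 * 1 / 24
≈ 0.015328

0.015328


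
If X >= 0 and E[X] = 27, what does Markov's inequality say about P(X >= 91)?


Markov: P(X >= a) <= E[X]/a
P(X >= 91) <= 27/91

27/91


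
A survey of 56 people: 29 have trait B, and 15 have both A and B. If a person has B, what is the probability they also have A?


P(A|B) = P(A∩B)/P(B) = (15/56)/(29/56) = 15/29

15/29


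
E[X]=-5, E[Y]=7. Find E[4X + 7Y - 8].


E[4X + 7Y - 8] = 4*E[X] + 7*E[Y] - 8
= (4)*(-5) + (7)*(7) + (-8)
= -20 + 49 - 8 = 21

21


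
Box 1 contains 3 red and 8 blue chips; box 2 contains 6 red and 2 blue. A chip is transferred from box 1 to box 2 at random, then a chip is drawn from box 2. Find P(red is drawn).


P(transfer red) = 3/11; P(transfer blue) = 8/11
If red transferred: Urn II has 7 red of 9, so P(red|red moved) = 7/9
If blue transferred: Urn II has 6 red of 9, so P(red|blue moved) = 2/3
By total probability: P(red) = 3/11*7/9 + 8/11*2/3 = 23/33

23/33


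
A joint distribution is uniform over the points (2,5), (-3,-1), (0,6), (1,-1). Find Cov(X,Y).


E[X]=0, E[Y]=9/4, E[XY]=3
Cov(X,Y) = E[XY] - E[X]E[Y] = 3 - 0*9/4 = 3

3


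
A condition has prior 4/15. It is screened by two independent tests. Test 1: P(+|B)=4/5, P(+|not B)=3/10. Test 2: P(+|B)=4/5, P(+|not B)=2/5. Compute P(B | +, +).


After test 1: P(+) = 4/5*4/15 + 3/10*11/15 = 13/30
P(B|+) = (16/75)/(13/30) = 32/65
After test 2 (use post1 as new prior): P(+) = 4/5*32/65 + 2/5*33/65 = 194/325
P(B|+,+) = (128/325)/(194/325) = 64/97

64/97


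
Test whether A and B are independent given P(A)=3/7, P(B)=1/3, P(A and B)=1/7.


P(A)*P(B) = 3/7*1/3 = 1/7
P(A∩B) = 1/7, which equals P(A)P(B), so independent

Yes, A and B are independent


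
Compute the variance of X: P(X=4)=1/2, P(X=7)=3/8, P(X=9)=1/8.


E[X] = 23/4, E[X^2] = 73/2
Var(X) = E[X^2] - (E[X])^2 = 73/2 - (23/4)^2 = 55/16

55/16


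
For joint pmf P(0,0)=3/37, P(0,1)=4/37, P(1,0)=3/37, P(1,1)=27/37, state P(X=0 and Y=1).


Read from table: P(X=0, Y=1) = 4/37

4/37


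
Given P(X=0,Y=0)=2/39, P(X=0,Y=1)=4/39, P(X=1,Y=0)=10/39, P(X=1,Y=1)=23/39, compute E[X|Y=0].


P(Y=0) = 12/39
E[X|Y=0] = (0*2 + 1*10)/12 = 10/12 = 5/6

5/6


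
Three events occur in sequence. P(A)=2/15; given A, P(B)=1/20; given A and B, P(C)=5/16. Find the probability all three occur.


P(A∩B∩C) = P(A) * P(B|A) * P(C|A∩B)
= 2/15 * 1/20 * 5/16
= 1/150 * 5/16 = 1/480

1/480


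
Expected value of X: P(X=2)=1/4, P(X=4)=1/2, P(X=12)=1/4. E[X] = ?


E[X] = sum(x * P(x))
= 2*1/4 + 4*1/2 + 12*1/4
= 11/2

11/2


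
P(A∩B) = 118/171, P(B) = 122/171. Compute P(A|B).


P(A|B) = P(A∩B)/P(B) = (118/171)/(122/171) = 118/122 = 59/61

59/61


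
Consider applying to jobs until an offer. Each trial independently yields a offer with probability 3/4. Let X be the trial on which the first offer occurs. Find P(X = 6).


P(X=6) = (1-p)^5 * p = (1/4)^5 * 3/4
= 1/1024 * 3/4 = 3/4096

3/4096


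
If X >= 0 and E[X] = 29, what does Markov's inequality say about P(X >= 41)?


Markov: P(X >= a) <= E[X]/a
P(X >= 41) <= 29/41

29/41


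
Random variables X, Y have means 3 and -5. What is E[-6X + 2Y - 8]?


E[-6X + 2Y - 8] = -6*E[X] + 2*E[Y] - 8
= (-6)*(3) + (2)*(-5) + (-8)
= -18 - 10 - 8 = -36

-36


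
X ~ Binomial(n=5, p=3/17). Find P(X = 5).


P(X=5) = C(5,5) * p^5 * (1-p)^0
= 1 * 243/1419857 * 1
= 243/1419857

243/1419857


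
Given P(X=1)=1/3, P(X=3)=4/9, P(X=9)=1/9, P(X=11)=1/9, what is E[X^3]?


E[X^3] = sum(g(x)*P(x))
= 1*1/3 + 27*4/9 + 729*1/9 + 1331*1/9
= 2171/9

2171/9


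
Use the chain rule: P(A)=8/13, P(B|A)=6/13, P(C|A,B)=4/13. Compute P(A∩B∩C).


P(A∩B∩C) = P(A) * P(B|A) * P(C|A∩B)
= 8/13 * 6/13 * 4/13
= 48/169 * 4/13 = 192/2197

192/2197


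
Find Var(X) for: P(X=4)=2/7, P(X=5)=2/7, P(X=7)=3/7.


E[X] = 39/7, E[X^2] = 229/7
Var(X) = E[X^2] - (E[X])^2 = 229/7 - (39/7)^2 = 82/49

82/49


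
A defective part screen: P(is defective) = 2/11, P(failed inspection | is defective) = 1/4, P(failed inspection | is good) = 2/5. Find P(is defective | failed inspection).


P(A) = P(A|B)P(B) + P(A|B')P(B') = 1/4*2/11 + 2/5*9/11 = 41/110
P(B|A) = P(A|B)P(B)/P(A) = (1/22)/(41/110) = 5/41

5/41


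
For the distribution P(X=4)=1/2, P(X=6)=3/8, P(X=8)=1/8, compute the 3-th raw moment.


E[X^3] = sum(x^3 * P(x))
= 64*1/2 + 216*3/8 + 512*1/8
= 177

177


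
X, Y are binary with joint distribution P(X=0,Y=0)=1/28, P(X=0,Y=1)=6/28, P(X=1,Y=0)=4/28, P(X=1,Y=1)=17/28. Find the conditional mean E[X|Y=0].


P(Y=0) = 5/28
E[X|Y=0] = (0*1 + 1*4)/5 = 4/5

4/5


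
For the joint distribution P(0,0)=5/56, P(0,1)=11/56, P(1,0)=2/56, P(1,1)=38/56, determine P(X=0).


P(X=0) = P(0,0)+P(0,1) = 5/56 + 11/56 = 16/56 = 2/7

2/7


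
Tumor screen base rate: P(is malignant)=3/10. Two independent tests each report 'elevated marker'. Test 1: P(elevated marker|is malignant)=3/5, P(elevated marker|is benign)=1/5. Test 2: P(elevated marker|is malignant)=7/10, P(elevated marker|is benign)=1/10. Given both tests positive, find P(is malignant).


After test 1: P(+) = 3/5*3/10 + 1/5*7/10 = 8/25
P(B|+) = (9/50)/(8/25) = 9/16
After test 2 (use post1 as new prior): P(+) = 7/10*9/16 + 1/10*7/16 = 7/16
P(B|+,+) = (63/160)/(7/16) = 9/10

9/10


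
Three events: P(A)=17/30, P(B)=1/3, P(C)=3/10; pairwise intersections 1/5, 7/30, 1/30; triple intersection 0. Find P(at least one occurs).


P(A∪B∪C) = P(A)+P(B)+P(C) - P(AB)-P(AC)-P(BC) + P(ABC)
= 17/30+1/3+3/10 - 1/5-7/30-1/30 + 0
= 11/15

11/15


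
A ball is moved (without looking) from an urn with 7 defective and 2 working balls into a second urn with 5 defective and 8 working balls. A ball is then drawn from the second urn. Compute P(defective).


P(transfer defective) = 7/9; P(transfer working) = 2/9
If defective transferred: Urn II has 6 defective of 14, so P(defective|defective moved) = 3/7
If working transferred: Urn II has 5 defective of 14, so P(defective|working moved) = 5/14
By total probability: P(defective) = 7/9*3/7 + 2/9*5/14 = 26/63

26/63


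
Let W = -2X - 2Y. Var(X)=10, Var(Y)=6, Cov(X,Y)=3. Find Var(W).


Var(-2X - 2Y) = (-2)^2*Var(X) + (-2)^2*Var(Y) + 2*(-2)*(-2)*Cov(X,Y)
= 4*10 + 4*6 + 8*3
= 40 + 24 + 24 = 88

88


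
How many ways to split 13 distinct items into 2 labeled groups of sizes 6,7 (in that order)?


13! = 6227020800
Denominator: 6!=720 * 7!=5040
Coefficient = 6227020800 / 3628800 = 1716

1716


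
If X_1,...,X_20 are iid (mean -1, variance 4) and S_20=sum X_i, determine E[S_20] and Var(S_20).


E[S_n] = n*mu = 20*-1 = -20
Var(S_n) = n*sigma^2 = 20*4 = 80

E[S_20]=-20, Var(S_20)=80


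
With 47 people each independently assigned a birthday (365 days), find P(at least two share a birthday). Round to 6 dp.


P(all different) = prod((365-i)/365 for i=0..46) = 0.045226
P(at least one match) = 1 - 0.045226 = 0.954774

0.954774


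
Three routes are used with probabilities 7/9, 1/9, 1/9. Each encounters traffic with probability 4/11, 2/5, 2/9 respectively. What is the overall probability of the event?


P(A) = P(A|B1)P(B1) + P(A|B2)P(B2) + P(A|B3)P(B3)
= 4/11*7/9 + 2/5*1/9 + 2/9*1/9
= 28/99 + 2/45 + 2/81 = 1568/4455

1568/4455


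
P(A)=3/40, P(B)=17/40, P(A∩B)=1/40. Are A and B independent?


P(A)*P(B) = 3/40*17/40 = 51/1600
P(A∩B) = 1/40 != 51/1600, so not independent

No, A and B are not independent


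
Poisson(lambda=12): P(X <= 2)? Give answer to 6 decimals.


P(X<=2) = e^(-12)*12^0/0! + e^(-12)*12^1/1! + e^(-12)*12^2/2!
≈ 0.0000061442 + 0.0000737305 + 0.0004423833
= 0.0005222580
≈ 0.000522

0.000522


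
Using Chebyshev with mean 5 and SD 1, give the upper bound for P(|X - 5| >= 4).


k = 4/1 = 4
Chebyshev: P(|X-mu| >= k*sigma) <= 1/k^2 = 1/4^2 = 1/16

1/16


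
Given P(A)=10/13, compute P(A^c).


P(A') = 1 - P(A) = 1 - 10/13 = 3/13

3/13


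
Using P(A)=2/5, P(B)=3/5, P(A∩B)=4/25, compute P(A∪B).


P(A∪B) = P(A) + P(B) - P(A∩B)
= 2/5 + 3/5 - 4/25 = 21/25

21/25


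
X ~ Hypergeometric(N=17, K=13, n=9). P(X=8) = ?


P(X=8) = C(13,8)*C(4,1) / C(17,9)
= 1287*4 / 24310
= 5148/24310 = 18/85

18/85


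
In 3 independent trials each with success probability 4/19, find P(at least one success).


P(at least one) = 1 - P(none)
P(none) = (1 - 4/19)^3 = (15/19)^3 = 3375/6859
P(at least one) = 1 - 3375/6859 = 3484/6859

3484/6859


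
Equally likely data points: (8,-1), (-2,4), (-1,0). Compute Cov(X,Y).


E[X]=5/3, E[Y]=1, E[XY]=-16/3
Cov(X,Y) = E[XY] - E[X]E[Y] = -16/3 - 5/3*1 = -7

-7


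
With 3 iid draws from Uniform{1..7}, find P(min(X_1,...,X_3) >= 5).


P(min >= 5) = P(all X_i >= 5) = (P(X_1 >= 5))^3
= (3/7)^3 = 27/343

27/343
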